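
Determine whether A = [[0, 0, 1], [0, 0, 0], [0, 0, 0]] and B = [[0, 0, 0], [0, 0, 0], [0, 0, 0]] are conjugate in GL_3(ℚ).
No.

Both have characteristic polynomial x^3, but the minimal polynomial of A is x^2 while the minimal polynomial of B is x. The minimal polynomial is a similarity invariant, so A and B are not similar.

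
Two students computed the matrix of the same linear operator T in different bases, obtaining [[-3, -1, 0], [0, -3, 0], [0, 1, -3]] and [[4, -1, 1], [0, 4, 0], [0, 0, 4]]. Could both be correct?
trace(A) = -9 but trace(B) = 12. The trace is a similarity invariant, so A and B are not similar.

No.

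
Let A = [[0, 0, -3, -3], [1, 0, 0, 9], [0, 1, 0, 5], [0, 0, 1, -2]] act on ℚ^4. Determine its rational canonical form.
The invariant factors of A (the non-unit diagonal entries of the Smith normal form of xI - A over ℚ[x]) are (x^2 + x - 3)^2, each dividing the next. The characteristic polynomial is their product, (x^2 + x - 3)^2.

The rational canonical form is the block-diagonal matrix of companion matrices C(f_i):
R = [[0, 0, 0, -9], [1, 0, 0, 6], [0, 1, 0, 5], [0, 0, 1, -2]].

Note the characteristic polynomial does not split into linear factors over ℚ, so A has no Jordan form over ℚ; the rational canonical form exists over any field.

R = [[0, 0, 0, -9], [1, 0, 0, 6], [0, 1, 0, 5], [0, 0, 1, -2]]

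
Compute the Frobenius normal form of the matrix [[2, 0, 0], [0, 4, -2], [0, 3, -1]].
The invariant factors of A (the non-unit diagonal entries of the Smith normal form of xI - A over ℚ[x]) are x - 2, (x - 2)(x - 1), each dividing the next. The characteristic polynomial is their product, (x - 2)^2(x - 1).

The rational canonical form is the block-diagonal matrix of companion matrices C(f_i):
R = [[2, 0, 0], [0, 0, -2], [0, 1, 3]].

R = [[2, 0, 0], [0, 0, -2], [0, 1, 3]]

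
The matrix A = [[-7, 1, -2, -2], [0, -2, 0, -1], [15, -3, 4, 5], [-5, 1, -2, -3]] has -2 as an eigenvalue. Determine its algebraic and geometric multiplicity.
The characteristic polynomial is (x + 2)^4, so the factor x + 2 appears with exponent 4: the algebraic multiplicity is 4.

rank(A + 2I) = 2, so the eigenspace has dimension 4 - 2 = 2: the geometric multiplicity is 2.

Since 2 < 4, A is not diagonalizable.

algebraic multiplicity 4, geometric multiplicity 2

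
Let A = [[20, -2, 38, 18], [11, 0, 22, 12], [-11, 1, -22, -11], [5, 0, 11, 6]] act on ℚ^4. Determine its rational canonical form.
The invariant factors of A (the non-unit diagonal entries of the Smith normal form of xI - A over ℚ[x]) are (x - 4)(x - 2)(x + 1)^2, each dividing the next. The characteristic polynomial is their product, (x - 4)(x - 2)(x + 1)^2.

The rational canonical form is the block-diagonal matrix of companion matrices C(f_i):
R = [[0, 0, 0, -8], [1, 0, 0, -10], [0, 1, 0, 3], [0, 0, 1, 4]].

R = [[0, 0, 0, -8], [1, 0, 0, -10], [0, 1, 0, 3], [0, 0, 1, 4]]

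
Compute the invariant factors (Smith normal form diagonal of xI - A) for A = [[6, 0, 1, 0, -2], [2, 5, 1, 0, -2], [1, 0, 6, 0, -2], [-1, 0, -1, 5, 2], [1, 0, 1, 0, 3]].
x - 5, x - 5, (x - 5)^3

The Jordan structure of A has elementary divisors (x - 5)^3, (x - 5), (x - 5). Arranging the block sizes at each eigenvalue in decreasing order and taking row products gives the invariant factors.

Invariant factors (smallest first, each dividing the next): x - 5, x - 5, (x - 5)^3.

Check: the last factor (x - 5)^3 is the minimal polynomial, and the product (x - 5)^5 is the characteristic polynomial.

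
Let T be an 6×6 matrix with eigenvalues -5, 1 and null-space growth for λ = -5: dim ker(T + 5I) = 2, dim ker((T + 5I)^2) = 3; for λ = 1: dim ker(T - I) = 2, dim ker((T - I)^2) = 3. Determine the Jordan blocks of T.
Jordan blocks: (-5, 2), (-5, 1), (1, 2), (1, 1)

λ = -5: successive nullity increments [2, 1] count blocks of size ≥ k; block sizes are [2, 1].
λ = 1: successive nullity increments [2, 1] count blocks of size ≥ k; block sizes are [2, 1].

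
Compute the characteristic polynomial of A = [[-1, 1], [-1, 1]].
xI - A = [[x + 1, -1], [1, x - 1]].

Expanding det(xI - A) along the first row:
det(xI - A) = + (x + 1)·det([[x - 1]]) - (-1)·det([[1]]).

Evaluating gives χ_A(x) = x^2.

χ_A(x) = x^2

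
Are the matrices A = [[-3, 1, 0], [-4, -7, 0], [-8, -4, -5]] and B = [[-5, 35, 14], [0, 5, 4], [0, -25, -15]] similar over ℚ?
Yes.

Two matrices over a field are similar if and only if they have the same invariant factors.

Both A and B have characteristic polynomial (x + 5)^3 and minimal polynomial (x + 5)^2. Computing further, both have invariant factors x + 5, (x + 5)^2. Hence A and B are similar.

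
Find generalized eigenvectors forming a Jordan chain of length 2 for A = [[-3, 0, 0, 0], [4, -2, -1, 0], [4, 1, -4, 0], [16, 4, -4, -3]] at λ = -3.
We seek v_1 ∈ ker((A + 3I)^2) \ ker(A + 3I), then set v_{i+1} = (A + 3I) v_i.

One such chain is v_1 = [[1, -9, -6, -18]]^T, v_2 = [[0, 1, 1, 4]]^T. Check: (A + 3I) v_2 = [[0, 0, 0, 0]]^T = 0.

v_1 = [[1, -9, -6, -18]]^T, v_2 = [[0, 1, 1, 4]]^T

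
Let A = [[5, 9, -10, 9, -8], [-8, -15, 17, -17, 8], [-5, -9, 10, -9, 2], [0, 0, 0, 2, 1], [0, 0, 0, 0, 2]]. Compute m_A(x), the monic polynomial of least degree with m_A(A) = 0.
m_A(x) = x^3(x - 2)^2

The characteristic polynomial factors as x^3(x - 2)^2. The minimal polynomial is ∏(x - λ)^{k_λ} where k_λ is the size of the largest Jordan block at λ.

For λ = 0: rank(A) = 4, and the largest Jordan block has size 3 (the smallest k with rank(A^k) = rank(A^(k+1))).
For λ = 2: rank(A - 2I) = 4, and the largest Jordan block has size 2 (the smallest k with rank((A - 2I)^k) = rank((A - 2I)^(k+1))).

So m_A(x) = x^3(x - 2)^2.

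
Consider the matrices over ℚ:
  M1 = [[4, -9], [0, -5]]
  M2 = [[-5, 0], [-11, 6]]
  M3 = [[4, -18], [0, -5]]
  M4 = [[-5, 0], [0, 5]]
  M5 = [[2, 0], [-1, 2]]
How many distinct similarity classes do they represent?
Characteristic polynomials: χ_{M1} = (x - 4)(x + 5), χ_{M2} = (x - 6)(x + 5), χ_{M3} = (x - 4)(x + 5), χ_{M4} = (x - 5)(x + 5), χ_{M5} = (x - 2)^2.

{M1, M3}: invariant factors (x - 4)(x + 5).

{M2}: invariant factors (x - 6)(x + 5).

{M4}: invariant factors (x - 5)(x + 5).

{M5}: invariant factors (x - 2)^2.

Matrices are similar if and only if their invariant-factor lists agree; the partition into similarity classes is {M1, M3}, {M2}, {M4}, {M5}.

4 classes: {M1, M3}, {M2}, {M4}, {M5}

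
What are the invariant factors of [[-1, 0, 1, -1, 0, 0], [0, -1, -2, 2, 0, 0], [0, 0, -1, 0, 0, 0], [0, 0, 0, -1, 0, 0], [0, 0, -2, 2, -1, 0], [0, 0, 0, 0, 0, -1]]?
The Jordan structure of A has elementary divisors (x + 1)^2, (x + 1), (x + 1), (x + 1), (x + 1). Arranging the block sizes at each eigenvalue in decreasing order and taking row products gives the invariant factors.

Invariant factors (smallest first, each dividing the next): x + 1, x + 1, x + 1, x + 1, (x + 1)^2.

Check: the last factor (x + 1)^2 is the minimal polynomial, and the product (x + 1)^6 is the characteristic polynomial.

x + 1, x + 1, x + 1, x + 1, (x + 1)^2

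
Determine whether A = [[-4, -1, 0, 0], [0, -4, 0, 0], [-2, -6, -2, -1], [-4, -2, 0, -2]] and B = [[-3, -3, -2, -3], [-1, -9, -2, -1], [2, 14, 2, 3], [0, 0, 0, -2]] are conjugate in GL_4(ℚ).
Two matrices over a field are similar if and only if they have the same invariant factors.

Both A and B have characteristic polynomial (x + 2)^2(x + 4)^2 and minimal polynomial (x + 2)^2(x + 4)^2. Computing further, both have invariant factors (x + 2)^2(x + 4)^2. Hence A and B are similar.

Yes.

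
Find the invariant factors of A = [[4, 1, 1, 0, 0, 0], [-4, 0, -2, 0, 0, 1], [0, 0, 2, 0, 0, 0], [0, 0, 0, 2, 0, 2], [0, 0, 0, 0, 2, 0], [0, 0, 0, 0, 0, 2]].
The Jordan structure of A has elementary divisors (x - 2)^3, (x - 2), (x - 2), (x - 2). Arranging the block sizes at each eigenvalue in decreasing order and taking row products gives the invariant factors.

Invariant factors (smallest first, each dividing the next): x - 2, x - 2, x - 2, (x - 2)^3.

Check: the last factor (x - 2)^3 is the minimal polynomial, and the product (x - 2)^6 is the characteristic polynomial.

x - 2, x - 2, x - 2, (x - 2)^3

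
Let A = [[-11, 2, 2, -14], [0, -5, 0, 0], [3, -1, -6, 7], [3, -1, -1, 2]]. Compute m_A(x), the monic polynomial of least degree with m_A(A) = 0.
The characteristic polynomial factors as (x + 5)^4. The minimal polynomial is ∏(x - λ)^{k_λ} where k_λ is the size of the largest Jordan block at λ.

For λ = -5: rank(A + 5I) = 1, and the largest Jordan block has size 2 (the smallest k with rank((A + 5I)^k) = rank((A + 5I)^(k+1))).

So m_A(x) = (x + 5)^2.

m_A(x) = (x + 5)^2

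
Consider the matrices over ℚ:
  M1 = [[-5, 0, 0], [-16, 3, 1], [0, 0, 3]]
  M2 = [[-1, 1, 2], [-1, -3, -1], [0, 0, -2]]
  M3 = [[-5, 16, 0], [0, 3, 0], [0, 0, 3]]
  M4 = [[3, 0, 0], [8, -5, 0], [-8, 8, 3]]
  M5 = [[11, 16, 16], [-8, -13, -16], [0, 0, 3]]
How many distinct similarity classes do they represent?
3 classes: {M1}, {M2}, {M3, M4, M5}

Characteristic polynomials: χ_{M1} = (x - 3)^2(x + 5), χ_{M2} = (x + 2)^3, χ_{M3} = (x - 3)^2(x + 5), χ_{M4} = (x - 3)^2(x + 5), χ_{M5} = (x - 3)^2(x + 5).

{M1}: invariant factors (x - 3)^2(x + 5).

{M2}: invariant factors (x + 2)^3.

{M3, M4, M5}: invariant factors x - 3, (x - 3)(x + 5).

Matrices are similar if and only if their invariant-factor lists agree; the partition into similarity classes is {M1}, {M2}, {M3, M4, M5}.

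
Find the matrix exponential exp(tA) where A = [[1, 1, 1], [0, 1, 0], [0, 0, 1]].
e^{tA} = [[e^{t}, t*e^{t}, t*e^{t}], [0, e^{t}, 0], [0, 0, e^{t}]]

A has Jordan form J = [[1, 1, 0], [0, 1, 0], [0, 0, 1]] with A = PJP^{-1}, so e^{tA} = P e^{tJ} P^{-1}.

For a Jordan block J_k(λ), e^{tJ_k(λ)} = e^{λt} · (I + tN + t^2 N^2/2! + ... + t^{k-1} N^{k-1}/(k-1)!) where N is the nilpotent superdiagonal part.

Assembling the blocks and conjugating back gives the entries of e^{tA} as shown above.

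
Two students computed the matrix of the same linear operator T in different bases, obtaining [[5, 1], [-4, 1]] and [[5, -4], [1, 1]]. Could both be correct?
Yes.

Two matrices over a field are similar if and only if they have the same invariant factors.

Both A and B have characteristic polynomial (x - 3)^2 and minimal polynomial (x - 3)^2. Computing further, both have invariant factors (x - 3)^2. Hence A and B are similar.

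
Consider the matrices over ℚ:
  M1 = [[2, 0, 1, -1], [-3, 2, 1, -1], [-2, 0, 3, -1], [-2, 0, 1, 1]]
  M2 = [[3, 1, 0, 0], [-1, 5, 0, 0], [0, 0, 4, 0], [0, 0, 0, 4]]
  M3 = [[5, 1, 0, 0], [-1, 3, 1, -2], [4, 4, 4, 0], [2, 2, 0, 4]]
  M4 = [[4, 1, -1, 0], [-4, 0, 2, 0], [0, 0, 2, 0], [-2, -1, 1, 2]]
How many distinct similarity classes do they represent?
4 classes: {M1}, {M2}, {M3}, {M4}

Characteristic polynomials: χ_{M1} = (x - 2)^4, χ_{M2} = (x - 4)^4, χ_{M3} = (x - 4)^4, χ_{M4} = (x - 2)^4.

{M1}: invariant factors x - 2, (x - 2)^3.

{M2}: invariant factors x - 4, x - 4, (x - 4)^2.

{M3}: invariant factors x - 4, (x - 4)^3.

{M4}: invariant factors x - 2, x - 2, (x - 2)^2.

Matrices are similar if and only if their invariant-factor lists agree; the partition into similarity classes is {M1}, {M2}, {M3}, {M4}.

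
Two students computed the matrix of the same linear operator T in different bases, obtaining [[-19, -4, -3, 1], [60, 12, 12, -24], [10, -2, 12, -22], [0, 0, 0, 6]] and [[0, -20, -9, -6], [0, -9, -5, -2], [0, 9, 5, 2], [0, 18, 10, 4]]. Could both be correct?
No.

trace(A) = 11 but trace(B) = 0. The trace is a similarity invariant, so A and B are not similar.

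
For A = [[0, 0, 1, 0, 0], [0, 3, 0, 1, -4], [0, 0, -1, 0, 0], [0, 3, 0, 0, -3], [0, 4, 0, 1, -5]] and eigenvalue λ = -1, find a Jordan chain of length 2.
v_1 = [[-1, -2, 1, -3, -3]]^T, v_2 = [[0, 1, 0, 0, 1]]^T

We seek v_1 ∈ ker((A + I)^2) \ ker(A + I), then set v_{i+1} = (A + I) v_i.

One such chain is v_1 = [[-1, -2, 1, -3, -3]]^T, v_2 = [[0, 1, 0, 0, 1]]^T. Check: (A + I) v_2 = [[0, 0, 0, 0, 0]]^T = 0.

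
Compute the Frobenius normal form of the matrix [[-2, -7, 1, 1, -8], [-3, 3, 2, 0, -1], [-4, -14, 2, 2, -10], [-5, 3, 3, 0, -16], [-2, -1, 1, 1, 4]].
The invariant factors of A (the non-unit diagonal entries of the Smith normal form of xI - A over ℚ[x]) are x^2 - 3x + 6, (x - 1)(x^2 - 3x + 6), each dividing the next. The characteristic polynomial is their product, (x - 1)(x^2 - 3x + 6)^2.

The rational canonical form is the block-diagonal matrix of companion matrices C(f_i):
R = [[0, -6, 0, 0, 0], [1, 3, 0, 0, 0], [0, 0, 0, 0, 6], [0, 0, 1, 0, -9], [0, 0, 0, 1, 4]].

Note the characteristic polynomial does not split into linear factors over ℚ, so A has no Jordan form over ℚ; the rational canonical form exists over any field.

R = [[0, -6, 0, 0, 0], [1, 3, 0, 0, 0], [0, 0, 0, 0, 6], [0, 0, 1, 0, -9], [0, 0, 0, 1, 4]]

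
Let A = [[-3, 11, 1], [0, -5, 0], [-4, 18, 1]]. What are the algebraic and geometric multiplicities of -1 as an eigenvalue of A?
The characteristic polynomial is (x + 1)^2(x + 5), so the factor x + 1 appears with exponent 2: the algebraic multiplicity is 2.

rank(A + I) = 2, so the eigenspace has dimension 3 - 2 = 1: the geometric multiplicity is 1.

Since 1 < 2, A is not diagonalizable.

algebraic multiplicity 2, geometric multiplicity 1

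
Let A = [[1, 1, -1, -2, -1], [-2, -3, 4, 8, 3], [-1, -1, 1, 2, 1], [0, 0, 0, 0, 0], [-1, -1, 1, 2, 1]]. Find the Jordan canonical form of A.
J = [[0, 1, 0, 0, 0], [0, 0, 1, 0, 0], [0, 0, 0, 0, 0], [0, 0, 0, 0, 0], [0, 0, 0, 0, 0]]

The characteristic polynomial is det(xI - A) = x^5, so the eigenvalues are 0 (algebraic multiplicity 5).

For λ = 0: rank(A) = 2, rank(A^2) = 1, rank(A^3) = 0. The eigenspace has dimension 5 - 2 = 3, so there are 3 Jordan blocks; the rank sequence gives block sizes [3, 1, 1].

Assembling the blocks gives the Jordan form J above.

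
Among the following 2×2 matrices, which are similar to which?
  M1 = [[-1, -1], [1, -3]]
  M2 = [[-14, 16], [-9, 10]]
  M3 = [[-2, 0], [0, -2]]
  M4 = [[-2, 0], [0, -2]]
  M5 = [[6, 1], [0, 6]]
3 classes: {M1, M2}, {M3, M4}, {M5}

Characteristic polynomials: χ_{M1} = (x + 2)^2, χ_{M2} = (x + 2)^2, χ_{M3} = (x + 2)^2, χ_{M4} = (x + 2)^2, χ_{M5} = (x - 6)^2.

{M1, M2}: invariant factors (x + 2)^2.

{M3, M4}: invariant factors x + 2, x + 2.

{M5}: invariant factors (x - 6)^2.

Matrices are similar if and only if their invariant-factor lists agree; the partition into similarity classes is {M1, M2}, {M3, M4}, {M5}.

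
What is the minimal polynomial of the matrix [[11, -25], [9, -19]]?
The characteristic polynomial factors as (x + 4)^2. The minimal polynomial is ∏(x - λ)^{k_λ} where k_λ is the size of the largest Jordan block at λ.

For λ = -4: rank(A + 4I) = 1, and the largest Jordan block has size 2 (the smallest k with rank((A + 4I)^k) = rank((A + 4I)^(k+1))).

So m_A(x) = (x + 4)^2.

m_A(x) = (x + 4)^2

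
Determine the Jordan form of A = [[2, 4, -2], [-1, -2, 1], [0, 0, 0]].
J = [[0, 1, 0], [0, 0, 0], [0, 0, 0]]

The characteristic polynomial is det(xI - A) = x^3, so the eigenvalues are 0 (algebraic multiplicity 3).

For λ = 0: rank(A) = 1, rank(A^2) = 0. The eigenspace has dimension 3 - 1 = 2, so there are 2 Jordan blocks; the rank sequence gives block sizes [2, 1].

Assembling the blocks gives the Jordan form J above.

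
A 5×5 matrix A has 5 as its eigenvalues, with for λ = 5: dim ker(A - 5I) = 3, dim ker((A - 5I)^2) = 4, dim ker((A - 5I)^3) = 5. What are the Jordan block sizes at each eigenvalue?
λ = 5: successive nullity increments [3, 1, 1] count blocks of size ≥ k; block sizes are [3, 1, 1].

Jordan blocks: (5, 3), (5, 1), (5, 1)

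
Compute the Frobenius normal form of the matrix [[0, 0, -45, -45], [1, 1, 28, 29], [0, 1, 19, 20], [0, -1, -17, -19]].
R = [[0, 0, 0, -45], [1, 0, 0, 9], [0, 1, 0, 20], [0, 0, 1, 1]]

The invariant factors of A (the non-unit diagonal entries of the Smith normal form of xI - A over ℚ[x]) are (x - 5)(x + 3)(x^2 + x - 3), each dividing the next. The characteristic polynomial is their product, (x - 5)(x + 3)(x^2 + x - 3).

The rational canonical form is the block-diagonal matrix of companion matrices C(f_i):
R = [[0, 0, 0, -45], [1, 0, 0, 9], [0, 1, 0, 20], [0, 0, 1, 1]].

Note the characteristic polynomial does not split into linear factors over ℚ, so A has no Jordan form over ℚ; the rational canonical form exists over any field.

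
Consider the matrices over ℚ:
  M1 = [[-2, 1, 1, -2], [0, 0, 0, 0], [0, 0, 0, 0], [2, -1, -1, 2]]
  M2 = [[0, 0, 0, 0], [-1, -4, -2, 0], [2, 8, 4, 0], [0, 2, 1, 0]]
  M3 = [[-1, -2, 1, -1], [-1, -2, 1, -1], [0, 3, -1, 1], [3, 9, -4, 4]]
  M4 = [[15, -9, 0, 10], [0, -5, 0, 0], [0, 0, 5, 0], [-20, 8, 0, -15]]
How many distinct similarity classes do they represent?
Characteristic polynomials: χ_{M1} = x^4, χ_{M2} = x^4, χ_{M3} = x^4, χ_{M4} = (x - 5)^2(x + 5)^2.

{M1}: invariant factors x, x, x^2.

{M2, M3}: invariant factors x^2, x^2.

{M4}: invariant factors x - 5, (x - 5)(x + 5)^2.

Matrices are similar if and only if their invariant-factor lists agree; the partition into similarity classes is {M1}, {M2, M3}, {M4}.

3 classes: {M1}, {M2, M3}, {M4}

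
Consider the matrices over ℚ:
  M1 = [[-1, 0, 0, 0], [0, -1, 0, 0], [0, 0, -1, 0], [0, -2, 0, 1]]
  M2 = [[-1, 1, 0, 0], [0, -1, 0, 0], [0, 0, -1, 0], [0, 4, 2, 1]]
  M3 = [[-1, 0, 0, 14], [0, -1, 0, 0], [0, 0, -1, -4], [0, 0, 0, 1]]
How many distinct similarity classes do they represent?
Characteristic polynomials: χ_{M1} = (x - 1)(x + 1)^3, χ_{M2} = (x - 1)(x + 1)^3, χ_{M3} = (x - 1)(x + 1)^3.

{M1, M3}: invariant factors x + 1, x + 1, (x - 1)(x + 1).

{M2}: invariant factors x + 1, (x - 1)(x + 1)^2.

Matrices are similar if and only if their invariant-factor lists agree; the partition into similarity classes is {M1, M3}, {M2}.

2 classes: {M1, M3}, {M2}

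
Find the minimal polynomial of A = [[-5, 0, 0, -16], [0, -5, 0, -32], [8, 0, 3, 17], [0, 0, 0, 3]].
m_A(x) = (x - 3)^2(x + 5)

The characteristic polynomial factors as (x - 3)^2(x + 5)^2. The minimal polynomial is ∏(x - λ)^{k_λ} where k_λ is the size of the largest Jordan block at λ.

For λ = -5: rank(A + 5I) = 2, and the largest Jordan block has size 1 (the smallest k with rank((A + 5I)^k) = rank((A + 5I)^(k+1))).
For λ = 3: rank(A - 3I) = 3, and the largest Jordan block has size 2 (the smallest k with rank((A - 3I)^k) = rank((A - 3I)^(k+1))).

So m_A(x) = (x - 3)^2(x + 5).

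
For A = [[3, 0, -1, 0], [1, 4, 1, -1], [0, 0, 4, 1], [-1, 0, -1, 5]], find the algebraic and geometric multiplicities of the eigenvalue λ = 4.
algebraic multiplicity 4, geometric multiplicity 2

The characteristic polynomial is (x - 4)^4, so the factor x - 4 appears with exponent 4: the algebraic multiplicity is 4.

rank(A - 4I) = 2, so the eigenspace has dimension 4 - 2 = 2: the geometric multiplicity is 2.

Since 2 < 4, A is not diagonalizable.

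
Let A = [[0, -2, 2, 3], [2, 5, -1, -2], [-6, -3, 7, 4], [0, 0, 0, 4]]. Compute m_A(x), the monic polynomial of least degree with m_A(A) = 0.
m_A(x) = (x - 4)^2

The characteristic polynomial factors as (x - 4)^4. The minimal polynomial is ∏(x - λ)^{k_λ} where k_λ is the size of the largest Jordan block at λ.

For λ = 4: rank(A - 4I) = 2, and the largest Jordan block has size 2 (the smallest k with rank((A - 4I)^k) = rank((A - 4I)^(k+1))).

So m_A(x) = (x - 4)^2.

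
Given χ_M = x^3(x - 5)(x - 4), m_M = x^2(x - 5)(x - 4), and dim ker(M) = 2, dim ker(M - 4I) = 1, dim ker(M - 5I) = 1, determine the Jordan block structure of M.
Jordan blocks: (0, 2), (0, 1), (4, 1), (5, 1)

λ = 0: algebraic multiplicity 3 (exponent in χ_M), largest block size 2 (exponent in m_M), 2 blocks (geometric multiplicity). These force block sizes [2, 1].
λ = 4: algebraic multiplicity 1 (exponent in χ_M), largest block size 1 (exponent in m_M), 1 block (geometric multiplicity). This forces block sizes [1].
λ = 5: algebraic multiplicity 1 (exponent in χ_M), largest block size 1 (exponent in m_M), 1 block (geometric multiplicity). This forces block sizes [1].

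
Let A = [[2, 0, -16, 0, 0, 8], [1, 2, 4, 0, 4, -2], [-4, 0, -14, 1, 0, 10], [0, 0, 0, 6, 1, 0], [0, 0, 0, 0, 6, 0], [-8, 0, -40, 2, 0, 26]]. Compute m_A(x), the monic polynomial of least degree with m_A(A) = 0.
m_A(x) = (x - 6)^3(x - 2)^2

The characteristic polynomial factors as (x - 6)^4(x - 2)^2. The minimal polynomial is ∏(x - λ)^{k_λ} where k_λ is the size of the largest Jordan block at λ.

For λ = 2: rank(A - 2I) = 5, and the largest Jordan block has size 2 (the smallest k with rank((A - 2I)^k) = rank((A - 2I)^(k+1))).
For λ = 6: rank(A - 6I) = 4, and the largest Jordan block has size 3 (the smallest k with rank((A - 6I)^k) = rank((A - 6I)^(k+1))).

So m_A(x) = (x - 6)^3(x - 2)^2.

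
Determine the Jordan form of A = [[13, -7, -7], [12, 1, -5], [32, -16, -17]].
The characteristic polynomial is det(xI - A) = (x + 1)^3, so the eigenvalues are -1 (algebraic multiplicity 3).

For λ = -1: rank(A + I) = 2, rank((A + I)^2) = 1, rank((A + I)^3) = 0. The eigenspace has dimension 3 - 2 = 1, so there is 1 Jordan block; the rank sequence gives block sizes [3].

Assembling the blocks gives the Jordan form J above.

J = [[-1, 1, 0], [0, -1, 1], [0, 0, -1]]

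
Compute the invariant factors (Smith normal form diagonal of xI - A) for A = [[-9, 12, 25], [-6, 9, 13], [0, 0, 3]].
The Jordan structure of A has elementary divisors (x + 3), (x - 3)^2. Arranging the block sizes at each eigenvalue in decreasing order and taking row products gives the invariant factors.

Invariant factors (smallest first, each dividing the next): (x - 3)^2(x + 3).

Check: the last factor (x - 3)^2(x + 3) is the minimal polynomial, and the product (x - 3)^2(x + 3) is the characteristic polynomial.

(x - 3)^2(x + 3)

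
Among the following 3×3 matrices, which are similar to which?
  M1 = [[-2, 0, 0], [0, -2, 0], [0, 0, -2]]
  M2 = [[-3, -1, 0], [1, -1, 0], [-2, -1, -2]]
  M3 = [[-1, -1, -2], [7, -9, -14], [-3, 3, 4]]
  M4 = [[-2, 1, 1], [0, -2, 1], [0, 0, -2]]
Characteristic polynomials: χ_{M1} = (x + 2)^3, χ_{M2} = (x + 2)^3, χ_{M3} = (x + 2)^3, χ_{M4} = (x + 2)^3.

{M1}: invariant factors x + 2, x + 2, x + 2.

{M2, M4}: invariant factors (x + 2)^3.

{M3}: invariant factors x + 2, (x + 2)^2.

Matrices are similar if and only if their invariant-factor lists agree; the partition into similarity classes is {M1}, {M2, M4}, {M3}.

3 classes: {M1}, {M2, M4}, {M3}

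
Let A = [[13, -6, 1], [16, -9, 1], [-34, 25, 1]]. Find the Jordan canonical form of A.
J = [[-3, 0, 0], [0, 4, 1], [0, 0, 4]]

The characteristic polynomial is det(xI - A) = (x - 4)^2(x + 3), so the eigenvalues are -3 (algebraic multiplicity 1), 4 (algebraic multiplicity 2).

For λ = -3: algebraic multiplicity 1 gives one 1×1 block.

For λ = 4: rank(A - 4I) = 2, rank((A - 4I)^2) = 1. The eigenspace has dimension 3 - 2 = 1, so there is 1 Jordan block; the rank sequence gives block sizes [2].

Assembling the blocks gives the Jordan form J above.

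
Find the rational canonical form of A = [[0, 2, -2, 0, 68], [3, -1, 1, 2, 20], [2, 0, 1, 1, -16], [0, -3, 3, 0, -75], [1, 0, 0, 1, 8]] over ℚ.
R = [[0, 0, 0, 0, 54], [1, 0, 0, 0, 27], [0, 1, 0, 0, -36], [0, 0, 1, 0, -7], [0, 0, 0, 1, 8]]

The invariant factors of A (the non-unit diagonal entries of the Smith normal form of xI - A over ℚ[x]) are (x - 6)(x^2 - x - 3)^2, each dividing the next. The characteristic polynomial is their product, (x - 6)(x^2 - x - 3)^2.

The rational canonical form is the block-diagonal matrix of companion matrices C(f_i):
R = [[0, 0, 0, 0, 54], [1, 0, 0, 0, 27], [0, 1, 0, 0, -36], [0, 0, 1, 0, -7], [0, 0, 0, 1, 8]].

Note the characteristic polynomial does not split into linear factors over ℚ, so A has no Jordan form over ℚ; the rational canonical form exists over any field.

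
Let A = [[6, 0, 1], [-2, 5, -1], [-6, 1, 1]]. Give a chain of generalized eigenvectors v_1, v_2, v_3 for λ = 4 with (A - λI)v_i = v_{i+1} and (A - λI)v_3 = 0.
v_1 = [[0, 1, 0]]^T, v_2 = [[0, 1, 1]]^T, v_3 = [[1, 0, -2]]^T

We seek v_1 ∈ ker((A - 4I)^3) \ ker((A - 4I)^2), then set v_{i+1} = (A - 4I) v_i.

One such chain is v_1 = [[0, 1, 0]]^T, v_2 = [[0, 1, 1]]^T, v_3 = [[1, 0, -2]]^T. Check: (A - 4I) v_3 = [[0, 0, 0]]^T = 0.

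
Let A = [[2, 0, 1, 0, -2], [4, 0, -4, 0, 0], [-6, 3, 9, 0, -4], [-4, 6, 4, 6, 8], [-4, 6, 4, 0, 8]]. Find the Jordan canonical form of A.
J = [[3, 0, 0, 0, 0], [0, 4, 0, 0, 0], [0, 0, 6, 1, 0], [0, 0, 0, 6, 0], [0, 0, 0, 0, 6]]

The characteristic polynomial is det(xI - A) = (x - 6)^3(x - 4)(x - 3), so the eigenvalues are 3 (algebraic multiplicity 1), 4 (algebraic multiplicity 1), 6 (algebraic multiplicity 3).

For λ = 3: algebraic multiplicity 1 gives one 1×1 block.

For λ = 4: algebraic multiplicity 1 gives one 1×1 block.

For λ = 6: rank(A - 6I) = 3, rank((A - 6I)^2) = 2. The eigenspace has dimension 5 - 3 = 2, so there are 2 Jordan blocks; the rank sequence gives block sizes [2, 1].

Assembling the blocks gives the Jordan form J above.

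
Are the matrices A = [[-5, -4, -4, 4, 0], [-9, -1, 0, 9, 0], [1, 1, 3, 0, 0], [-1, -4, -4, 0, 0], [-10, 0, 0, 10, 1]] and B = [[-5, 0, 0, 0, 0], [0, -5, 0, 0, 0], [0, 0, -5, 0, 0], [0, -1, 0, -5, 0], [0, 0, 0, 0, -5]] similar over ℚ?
trace(A) = -2 but trace(B) = -25. The trace is a similarity invariant, so A and B are not similar.

No.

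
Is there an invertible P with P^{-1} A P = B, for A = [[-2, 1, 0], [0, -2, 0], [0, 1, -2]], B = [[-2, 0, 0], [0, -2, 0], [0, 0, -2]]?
No.

Both have characteristic polynomial (x + 2)^3, but the minimal polynomial of A is (x + 2)^2 while the minimal polynomial of B is x + 2. The minimal polynomial is a similarity invariant, so A and B are not similar.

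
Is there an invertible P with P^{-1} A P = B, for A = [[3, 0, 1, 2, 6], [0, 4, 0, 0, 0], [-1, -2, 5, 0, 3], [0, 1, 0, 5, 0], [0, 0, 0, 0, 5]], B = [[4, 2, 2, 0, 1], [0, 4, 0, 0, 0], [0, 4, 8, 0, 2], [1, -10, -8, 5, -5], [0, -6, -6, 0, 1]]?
Both have characteristic polynomial (x - 5)^2(x - 4)^3, but the minimal polynomial of A is (x - 5)(x - 4)^2 while the minimal polynomial of B is (x - 5)(x - 4). The minimal polynomial is a similarity invariant, so A and B are not similar.

No.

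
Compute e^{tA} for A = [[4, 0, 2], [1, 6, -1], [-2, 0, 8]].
e^{tA} = [[(1 - 2*t)*e^{6*t}, 0, 2*t*e^{6*t}], [t*e^{6*t}, e^{6*t}, -t*e^{6*t}], [-2*t*e^{6*t}, 0, (2*t + 1)*e^{6*t}]]

A has Jordan form J = [[6, 1, 0], [0, 6, 0], [0, 0, 6]] with A = PJP^{-1}, so e^{tA} = P e^{tJ} P^{-1}.

For a Jordan block J_k(λ), e^{tJ_k(λ)} = e^{λt} · (I + tN + t^2 N^2/2! + ... + t^{k-1} N^{k-1}/(k-1)!) where N is the nilpotent superdiagonal part.

Assembling the blocks and conjugating back gives the entries of e^{tA} as shown above.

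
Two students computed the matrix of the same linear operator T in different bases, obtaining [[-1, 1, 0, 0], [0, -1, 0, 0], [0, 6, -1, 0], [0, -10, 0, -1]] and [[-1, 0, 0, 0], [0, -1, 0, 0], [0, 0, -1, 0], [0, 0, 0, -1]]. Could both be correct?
Both have characteristic polynomial (x + 1)^4, but the minimal polynomial of A is (x + 1)^2 while the minimal polynomial of B is x + 1. The minimal polynomial is a similarity invariant, so A and B are not similar.

No.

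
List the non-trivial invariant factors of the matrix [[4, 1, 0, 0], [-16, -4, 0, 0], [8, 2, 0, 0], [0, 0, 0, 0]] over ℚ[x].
The Jordan structure of A has elementary divisors x^2, x, x. Arranging the block sizes at each eigenvalue in decreasing order and taking row products gives the invariant factors.

Invariant factors (smallest first, each dividing the next): x, x, x^2.

Check: the last factor x^2 is the minimal polynomial, and the product x^4 is the characteristic polynomial.

x, x, x^2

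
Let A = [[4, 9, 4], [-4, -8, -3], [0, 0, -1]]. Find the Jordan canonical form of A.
J = [[-2, 1, 0], [0, -2, 0], [0, 0, -1]]

The characteristic polynomial is det(xI - A) = (x + 1)(x + 2)^2, so the eigenvalues are -2 (algebraic multiplicity 2), -1 (algebraic multiplicity 1).

For λ = -2: rank(A + 2I) = 2, rank((A + 2I)^2) = 1. The eigenspace has dimension 3 - 2 = 1, so there is 1 Jordan block; the rank sequence gives block sizes [2].

For λ = -1: algebraic multiplicity 1 gives one 1×1 block.

Assembling the blocks gives the Jordan form J above.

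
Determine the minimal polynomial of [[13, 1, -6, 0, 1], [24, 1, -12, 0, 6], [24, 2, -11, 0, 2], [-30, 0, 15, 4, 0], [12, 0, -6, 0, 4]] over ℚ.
m_A(x) = (x - 4)(x - 1)^2

The characteristic polynomial factors as (x - 4)^2(x - 1)^3. The minimal polynomial is ∏(x - λ)^{k_λ} where k_λ is the size of the largest Jordan block at λ.

For λ = 1: rank(A - I) = 3, and the largest Jordan block has size 2 (the smallest k with rank((A - I)^k) = rank((A - I)^(k+1))).
For λ = 4: rank(A - 4I) = 3, and the largest Jordan block has size 1 (the smallest k with rank((A - 4I)^k) = rank((A - 4I)^(k+1))).

So m_A(x) = (x - 4)(x - 1)^2.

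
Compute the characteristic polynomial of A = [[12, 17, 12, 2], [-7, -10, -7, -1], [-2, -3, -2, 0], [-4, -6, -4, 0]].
xI - A = [[x - 12, -17, -12, -2], [7, x + 10, 7, 1], [2, 3, x + 2, 0], [4, 6, 4, x]].

Expanding det(xI - A) along the first row:
det(xI - A) = + (x - 12)·det([[x + 10, 7, 1], [3, x + 2, 0], [6, 4, x]]) - (-17)·det([[7, 7, 1], [2, x + 2, 0], [4, 4, x]]) + (-12)·det([[7, x + 10, 1], [2, 3, 0], [4, 6, x]]) - (-2)·det([[7, x + 10, 7], [2, 3, x + 2], [4, 6, 4]]).

Evaluating gives χ_A(x) = x^4.

χ_A(x) = x^4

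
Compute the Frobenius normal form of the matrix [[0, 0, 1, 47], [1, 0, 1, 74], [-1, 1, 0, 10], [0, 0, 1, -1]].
The invariant factors of A (the non-unit diagonal entries of the Smith normal form of xI - A over ℚ[x]) are (x - 4)(x + 3)(x^2 + 2x + 4), each dividing the next. The characteristic polynomial is their product, (x - 4)(x + 3)(x^2 + 2x + 4).

The rational canonical form is the block-diagonal matrix of companion matrices C(f_i):
R = [[0, 0, 0, 48], [1, 0, 0, 28], [0, 1, 0, 10], [0, 0, 1, -1]].

Note the characteristic polynomial does not split into linear factors over ℚ, so A has no Jordan form over ℚ; the rational canonical form exists over any field.

R = [[0, 0, 0, 48], [1, 0, 0, 28], [0, 1, 0, 10], [0, 0, 1, -1]]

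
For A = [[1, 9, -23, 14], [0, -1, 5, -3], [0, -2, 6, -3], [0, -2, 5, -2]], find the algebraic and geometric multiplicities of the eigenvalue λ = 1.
The characteristic polynomial is (x - 1)^4, so the factor x - 1 appears with exponent 4: the algebraic multiplicity is 4.

rank(A - I) = 2, so the eigenspace has dimension 4 - 2 = 2: the geometric multiplicity is 2.

Since 2 < 4, A is not diagonalizable.

algebraic multiplicity 4, geometric multiplicity 2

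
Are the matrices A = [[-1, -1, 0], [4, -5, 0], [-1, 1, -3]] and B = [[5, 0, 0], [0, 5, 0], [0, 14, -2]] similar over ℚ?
No.

trace(A) = -9 but trace(B) = 8. The trace is a similarity invariant, so A and B are not similar.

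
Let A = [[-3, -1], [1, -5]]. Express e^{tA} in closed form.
A has Jordan form J = [[-4, 1], [0, -4]] with A = PJP^{-1}, so e^{tA} = P e^{tJ} P^{-1}.

For a Jordan block J_k(λ), e^{tJ_k(λ)} = e^{λt} · (I + tN + t^2 N^2/2! + ... + t^{k-1} N^{k-1}/(k-1)!) where N is the nilpotent superdiagonal part.

Assembling the blocks and conjugating back gives the entries of e^{tA} as shown above.

e^{tA} = [[(t + 1)*e^{-4*t}, -t*e^{-4*t}], [t*e^{-4*t}, (1 - t)*e^{-4*t}]]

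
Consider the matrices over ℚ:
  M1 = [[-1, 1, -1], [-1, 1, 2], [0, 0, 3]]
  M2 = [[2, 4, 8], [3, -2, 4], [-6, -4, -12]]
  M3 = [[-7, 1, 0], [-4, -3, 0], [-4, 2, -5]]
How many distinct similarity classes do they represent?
Characteristic polynomials: χ_{M1} = x^2(x - 3), χ_{M2} = (x + 4)^3, χ_{M3} = (x + 5)^3.

{M1}: invariant factors x^2(x - 3).

{M2}: invariant factors x + 4, (x + 4)^2.

{M3}: invariant factors x + 5, (x + 5)^2.

Matrices are similar if and only if their invariant-factor lists agree; the partition into similarity classes is {M1}, {M2}, {M3}.

3 classes: {M1}, {M2}, {M3}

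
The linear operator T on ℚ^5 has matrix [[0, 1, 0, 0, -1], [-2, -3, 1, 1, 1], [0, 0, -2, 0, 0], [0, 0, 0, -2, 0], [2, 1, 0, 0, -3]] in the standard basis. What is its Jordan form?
J = [[-2, 1, 0, 0, 0], [0, -2, 1, 0, 0], [0, 0, -2, 0, 0], [0, 0, 0, -2, 0], [0, 0, 0, 0, -2]]

The characteristic polynomial is det(xI - A) = (x + 2)^5, so the eigenvalues are -2 (algebraic multiplicity 5).

For λ = -2: rank(A + 2I) = 2, rank((A + 2I)^2) = 1, rank((A + 2I)^3) = 0. The eigenspace has dimension 5 - 2 = 3, so there are 3 Jordan blocks; the rank sequence gives block sizes [3, 1, 1].

Assembling the blocks gives the Jordan form J above.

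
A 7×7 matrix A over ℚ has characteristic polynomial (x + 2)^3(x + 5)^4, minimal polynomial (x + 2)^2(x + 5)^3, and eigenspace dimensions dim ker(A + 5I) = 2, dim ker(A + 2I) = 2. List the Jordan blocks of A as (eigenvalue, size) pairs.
λ = -5: algebraic multiplicity 4 (exponent in χ_A), largest block size 3 (exponent in m_A), 2 blocks (geometric multiplicity). These force block sizes [3, 1].
λ = -2: algebraic multiplicity 3 (exponent in χ_A), largest block size 2 (exponent in m_A), 2 blocks (geometric multiplicity). These force block sizes [2, 1].

Jordan blocks: (-5, 3), (-5, 1), (-2, 2), (-2, 1)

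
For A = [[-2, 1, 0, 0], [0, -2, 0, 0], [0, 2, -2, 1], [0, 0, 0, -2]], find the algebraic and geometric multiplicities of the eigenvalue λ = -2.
The characteristic polynomial is (x + 2)^4, so the factor x + 2 appears with exponent 4: the algebraic multiplicity is 4.

rank(A + 2I) = 2, so the eigenspace has dimension 4 - 2 = 2: the geometric multiplicity is 2.

Since 2 < 4, A is not diagonalizable.

algebraic multiplicity 4, geometric multiplicity 2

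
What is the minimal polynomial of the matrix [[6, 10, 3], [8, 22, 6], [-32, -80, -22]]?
m_A(x) = (x - 2)^2

The characteristic polynomial factors as (x - 2)^3. The minimal polynomial is ∏(x - λ)^{k_λ} where k_λ is the size of the largest Jordan block at λ.

For λ = 2: rank(A - 2I) = 1, and the largest Jordan block has size 2 (the smallest k with rank((A - 2I)^k) = rank((A - 2I)^(k+1))).

So m_A(x) = (x - 2)^2.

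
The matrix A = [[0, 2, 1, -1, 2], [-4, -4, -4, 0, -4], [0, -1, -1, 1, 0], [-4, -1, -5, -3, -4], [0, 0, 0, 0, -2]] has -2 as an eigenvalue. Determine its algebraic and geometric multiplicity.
The characteristic polynomial is (x + 2)^5, so the factor x + 2 appears with exponent 5: the algebraic multiplicity is 5.

rank(A + 2I) = 2, so the eigenspace has dimension 5 - 2 = 3: the geometric multiplicity is 3.

Since 3 < 5, A is not diagonalizable.

algebraic multiplicity 5, geometric multiplicity 3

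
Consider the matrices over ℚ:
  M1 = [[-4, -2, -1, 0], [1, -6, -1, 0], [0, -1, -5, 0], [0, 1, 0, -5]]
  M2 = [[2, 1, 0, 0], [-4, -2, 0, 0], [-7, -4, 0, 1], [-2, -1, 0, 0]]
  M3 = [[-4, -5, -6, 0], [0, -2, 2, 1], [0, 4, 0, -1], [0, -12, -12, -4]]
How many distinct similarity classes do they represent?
Characteristic polynomials: χ_{M1} = (x + 5)^4, χ_{M2} = x^4, χ_{M3} = (x - 2)(x + 4)^3.

{M1}: invariant factors x + 5, (x + 5)^3.

{M2}: invariant factors x^2, x^2.

{M3}: invariant factors (x - 2)(x + 4)^3.

Matrices are similar if and only if their invariant-factor lists agree; the partition into similarity classes is {M1}, {M2}, {M3}.

3 classes: {M1}, {M2}, {M3}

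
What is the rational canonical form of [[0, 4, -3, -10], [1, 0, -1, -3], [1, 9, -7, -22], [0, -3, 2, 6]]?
R = [[0, 0, 0, -1], [1, 0, 0, -2], [0, 1, 0, -1], [0, 0, 1, -1]]

The invariant factors of A (the non-unit diagonal entries of the Smith normal form of xI - A over ℚ[x]) are (x + 1)(x^3 + x + 1), each dividing the next. The characteristic polynomial is their product, (x + 1)(x^3 + x + 1).

The rational canonical form is the block-diagonal matrix of companion matrices C(f_i):
R = [[0, 0, 0, -1], [1, 0, 0, -2], [0, 1, 0, -1], [0, 0, 1, -1]].

Note the characteristic polynomial does not split into linear factors over ℚ, so A has no Jordan form over ℚ; the rational canonical form exists over any field.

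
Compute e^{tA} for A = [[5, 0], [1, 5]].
A has Jordan form J = [[5, 1], [0, 5]] with A = PJP^{-1}, so e^{tA} = P e^{tJ} P^{-1}.

For a Jordan block J_k(λ), e^{tJ_k(λ)} = e^{λt} · (I + tN + t^2 N^2/2! + ... + t^{k-1} N^{k-1}/(k-1)!) where N is the nilpotent superdiagonal part.

Assembling the blocks and conjugating back gives the entries of e^{tA} as shown above.

e^{tA} = [[e^{5*t}, 0], [t*e^{5*t}, e^{5*t}]]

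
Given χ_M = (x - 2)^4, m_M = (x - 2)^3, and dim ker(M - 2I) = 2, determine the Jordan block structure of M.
Jordan blocks: (2, 3), (2, 1)

λ = 2: algebraic multiplicity 4 (exponent in χ_M), largest block size 3 (exponent in m_M), 2 blocks (geometric multiplicity). These force block sizes [3, 1].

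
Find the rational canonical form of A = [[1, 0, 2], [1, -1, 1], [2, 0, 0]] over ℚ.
R = [[0, 0, 4], [1, 0, 5], [0, 1, 0]]

The invariant factors of A (the non-unit diagonal entries of the Smith normal form of xI - A over ℚ[x]) are (x + 1)(x^2 - x - 4), each dividing the next. The characteristic polynomial is their product, (x + 1)(x^2 - x - 4).

The rational canonical form is the block-diagonal matrix of companion matrices C(f_i):
R = [[0, 0, 4], [1, 0, 5], [0, 1, 0]].

Note the characteristic polynomial does not split into linear factors over ℚ, so A has no Jordan form over ℚ; the rational canonical form exists over any field.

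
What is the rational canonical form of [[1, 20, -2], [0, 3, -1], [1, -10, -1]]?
The invariant factors of A (the non-unit diagonal entries of the Smith normal form of xI - A over ℚ[x]) are (x - 3)^2(x + 3), each dividing the next. The characteristic polynomial is their product, (x - 3)^2(x + 3).

The rational canonical form is the block-diagonal matrix of companion matrices C(f_i):
R = [[0, 0, -27], [1, 0, 9], [0, 1, 3]].

R = [[0, 0, -27], [1, 0, 9], [0, 1, 3]]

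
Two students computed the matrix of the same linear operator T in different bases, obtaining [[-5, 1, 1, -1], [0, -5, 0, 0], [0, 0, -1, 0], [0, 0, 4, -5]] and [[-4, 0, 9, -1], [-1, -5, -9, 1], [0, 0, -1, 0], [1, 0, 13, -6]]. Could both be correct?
Two matrices over a field are similar if and only if they have the same invariant factors.

Both A and B have characteristic polynomial (x + 1)(x + 5)^3 and minimal polynomial (x + 1)(x + 5)^2. Computing further, both have invariant factors x + 5, (x + 1)(x + 5)^2. Hence A and B are similar.

Yes.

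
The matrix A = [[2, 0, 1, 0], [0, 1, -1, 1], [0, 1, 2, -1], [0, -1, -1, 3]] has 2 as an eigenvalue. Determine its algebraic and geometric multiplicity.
algebraic multiplicity 4, geometric multiplicity 2

The characteristic polynomial is (x - 2)^4, so the factor x - 2 appears with exponent 4: the algebraic multiplicity is 4.

rank(A - 2I) = 2, so the eigenspace has dimension 4 - 2 = 2: the geometric multiplicity is 2.

Since 2 < 4, A is not diagonalizable.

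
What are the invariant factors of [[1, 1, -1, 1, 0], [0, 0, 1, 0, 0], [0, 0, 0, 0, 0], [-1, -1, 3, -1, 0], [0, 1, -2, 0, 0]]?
The Jordan structure of A has elementary divisors x^3, x^2. Arranging the block sizes at each eigenvalue in decreasing order and taking row products gives the invariant factors.

Invariant factors (smallest first, each dividing the next): x^2, x^3.

Check: the last factor x^3 is the minimal polynomial, and the product x^5 is the characteristic polynomial.

x^2, x^3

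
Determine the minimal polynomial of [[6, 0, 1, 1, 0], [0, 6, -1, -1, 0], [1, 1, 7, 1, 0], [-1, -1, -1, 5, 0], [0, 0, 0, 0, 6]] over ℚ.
The characteristic polynomial factors as (x - 6)^5. The minimal polynomial is ∏(x - λ)^{k_λ} where k_λ is the size of the largest Jordan block at λ.

For λ = 6: rank(A - 6I) = 2, and the largest Jordan block has size 2 (the smallest k with rank((A - 6I)^k) = rank((A - 6I)^(k+1))).

So m_A(x) = (x - 6)^2.

m_A(x) = (x - 6)^2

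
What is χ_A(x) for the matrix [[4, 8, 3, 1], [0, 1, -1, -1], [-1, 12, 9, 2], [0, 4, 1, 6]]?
xI - A = [[x - 4, -8, -3, -1], [0, x - 1, 1, 1], [1, -12, x - 9, -2], [0, -4, -1, x - 6]].

Expanding det(xI - A) along the first row:
det(xI - A) = + (x - 4)·det([[x - 1, 1, 1], [-12, x - 9, -2], [-4, -1, x - 6]]) - (-8)·det([[0, 1, 1], [1, x - 9, -2], [0, -1, x - 6]]) + (-3)·det([[0, x - 1, 1], [1, -12, -2], [0, -4, x - 6]]) - (-1)·det([[0, x - 1, 1], [1, -12, x - 9], [0, -4, -1]]).

Evaluating gives χ_A(x) = x^4 - 20x^3 + 150x^2 - 500x + 625 = (x - 5)^4.

χ_A(x) = (x - 5)^4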